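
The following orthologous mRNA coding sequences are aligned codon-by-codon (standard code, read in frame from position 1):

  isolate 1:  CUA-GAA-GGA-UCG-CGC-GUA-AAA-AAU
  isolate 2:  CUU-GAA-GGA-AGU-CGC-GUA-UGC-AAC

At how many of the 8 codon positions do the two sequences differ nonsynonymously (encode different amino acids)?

Codon 1: CUA Leu / CUU Leu — synonymous.
Codon 2: GAA Glu / GAA Glu — identical.
Codon 3: GGA Gly / GGA Gly — identical.
Codon 4: UCG Ser / AGU Ser — synonymous.
Codon 5: CGC Arg / CGC Arg — identical.
Codon 6: GUA Val / GUA Val — identical.
Codon 7: AAA Lys / UGC Cys — nonsynonymous.
Codon 8: AAU Asn / AAC Asn — synonymous.
Nonsynonymous differences: 1.

1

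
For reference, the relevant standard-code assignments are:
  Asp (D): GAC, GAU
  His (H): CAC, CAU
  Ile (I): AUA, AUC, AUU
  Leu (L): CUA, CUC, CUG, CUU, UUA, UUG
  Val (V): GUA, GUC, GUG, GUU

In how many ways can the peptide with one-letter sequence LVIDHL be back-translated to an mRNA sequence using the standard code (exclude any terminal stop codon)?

Leu: 6 codons.
Val: 4 codons.
Ile: 3 codons.
Asp: 2 codons.
His: 2 codons.
Leu: 6 codons.
6 × 4 × 3 × 2 × 2 × 6 = 1728.

1728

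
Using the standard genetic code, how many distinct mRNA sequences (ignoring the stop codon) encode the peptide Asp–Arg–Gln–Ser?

144

Asp: 2 codons.
Arg: 6 codons.
Gln: 2 codons.
Ser: 6 codons.
2 × 6 × 2 × 6 = 144.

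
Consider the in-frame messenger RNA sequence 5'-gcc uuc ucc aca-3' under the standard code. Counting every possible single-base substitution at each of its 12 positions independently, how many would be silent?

Codon 1 (GCC, Ala): 3 synonymous substitutions.
Codon 2 (UUC, Phe): 1 synonymous substitution.
Codon 3 (UCC, Ser): 3 synonymous substitutions.
Codon 4 (ACA, Thr): 3 synonymous substitutions.
Total: 3 + 1 + 3 + 3 = 10.

10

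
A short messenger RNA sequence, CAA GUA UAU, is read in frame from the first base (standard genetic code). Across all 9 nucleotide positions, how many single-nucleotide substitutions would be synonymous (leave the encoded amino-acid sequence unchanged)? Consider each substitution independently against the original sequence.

5

Codon 1 (CAA, Gln): 1 synonymous substitution.
Codon 2 (GUA, Val): 3 synonymous substitutions.
Codon 3 (UAU, Tyr): 1 synonymous substitution.
Total: 1 + 3 + 1 = 5.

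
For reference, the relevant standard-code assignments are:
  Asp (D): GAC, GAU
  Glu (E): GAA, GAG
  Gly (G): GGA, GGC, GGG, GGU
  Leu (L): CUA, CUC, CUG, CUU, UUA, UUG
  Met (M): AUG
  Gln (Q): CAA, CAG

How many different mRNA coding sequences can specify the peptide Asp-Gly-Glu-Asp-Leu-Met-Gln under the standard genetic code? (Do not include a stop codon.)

Asp: 2 codons.
Gly: 4 codons.
Glu: 2 codons.
Asp: 2 codons.
Leu: 6 codons.
Met: 1 codon.
Gln: 2 codons.
2 × 4 × 2 × 2 × 6 × 1 × 2 = 384.

384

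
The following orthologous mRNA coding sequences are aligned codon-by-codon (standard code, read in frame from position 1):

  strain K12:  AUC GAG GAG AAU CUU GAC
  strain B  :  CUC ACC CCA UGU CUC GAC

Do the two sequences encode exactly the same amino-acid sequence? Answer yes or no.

no

Codon 1: AUC Ile / CUC Leu — nonsynonymous.
Codon 2: GAG Glu / ACC Thr — nonsynonymous.
Codon 3: GAG Glu / CCA Pro — nonsynonymous.
Codon 4: AAU Asn / UGU Cys — nonsynonymous.
Codon 5: CUU Leu / CUC Leu — synonymous.
Codon 6: GAC Asp / GAC Asp — identical.
Nonsynonymous differences: 4 → different protein.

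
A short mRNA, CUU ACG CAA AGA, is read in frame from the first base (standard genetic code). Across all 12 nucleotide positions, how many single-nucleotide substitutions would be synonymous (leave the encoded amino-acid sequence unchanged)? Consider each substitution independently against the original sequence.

9

Codon 1 (CUU, Leu): 3 synonymous substitutions.
Codon 2 (ACG, Thr): 3 synonymous substitutions.
Codon 3 (CAA, Gln): 1 synonymous substitution.
Codon 4 (AGA, Arg): 2 synonymous substitutions.
Total: 3 + 3 + 1 + 2 = 9.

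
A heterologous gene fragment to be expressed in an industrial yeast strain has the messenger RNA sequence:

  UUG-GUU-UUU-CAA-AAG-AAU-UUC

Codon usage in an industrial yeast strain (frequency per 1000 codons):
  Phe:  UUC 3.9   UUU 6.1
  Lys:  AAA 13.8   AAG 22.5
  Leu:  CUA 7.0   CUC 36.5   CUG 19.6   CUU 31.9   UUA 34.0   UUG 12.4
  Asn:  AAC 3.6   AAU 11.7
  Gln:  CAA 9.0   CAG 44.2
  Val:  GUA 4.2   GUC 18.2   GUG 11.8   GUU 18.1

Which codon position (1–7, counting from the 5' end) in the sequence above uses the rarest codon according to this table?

7

Codon 1 UUG (Leu): 12.4 per 1000.
Codon 2 GUU (Val): 18.1 per 1000.
Codon 3 UUU (Phe): 6.1 per 1000.
Codon 4 CAA (Gln): 9.0 per 1000.
Codon 5 AAG (Lys): 22.5 per 1000.
Codon 6 AAU (Asn): 11.7 per 1000.
Codon 7 UUC (Phe): 3.9 per 1000.
Lowest frequency is 3.9 at codon 7.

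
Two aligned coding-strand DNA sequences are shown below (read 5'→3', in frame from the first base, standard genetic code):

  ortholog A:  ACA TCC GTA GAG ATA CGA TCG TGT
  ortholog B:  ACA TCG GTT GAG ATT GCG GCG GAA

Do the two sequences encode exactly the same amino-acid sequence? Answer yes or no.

Codon 1: ACA Thr / ACA Thr — identical.
Codon 2: TCC Ser / TCG Ser — synonymous.
Codon 3: GTA Val / GTT Val — synonymous.
Codon 4: GAG Glu / GAG Glu — identical.
Codon 5: ATA Ile / ATT Ile — synonymous.
Codon 6: CGA Arg / GCG Ala — nonsynonymous.
Codon 7: TCG Ser / GCG Ala — nonsynonymous.
Codon 8: TGT Cys / GAA Glu — nonsynonymous.
Nonsynonymous differences: 3 → different protein.

no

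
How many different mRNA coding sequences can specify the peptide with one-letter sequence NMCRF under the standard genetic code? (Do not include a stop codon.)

Asn: 2 codons.
Met: 1 codon.
Cys: 2 codons.
Arg: 6 codons.
Phe: 2 codons.
2 × 1 × 2 × 6 × 2 = 48.

48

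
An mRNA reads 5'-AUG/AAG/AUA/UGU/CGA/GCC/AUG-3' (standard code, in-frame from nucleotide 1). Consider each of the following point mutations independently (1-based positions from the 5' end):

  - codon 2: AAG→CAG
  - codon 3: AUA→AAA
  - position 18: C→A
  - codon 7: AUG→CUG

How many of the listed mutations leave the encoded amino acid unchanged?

Codon 2: AAG (Lys) → CAG (Gln) — missense.
Codon 3: AUA (Ile) → AAA (Lys) — missense.
Codon 6: GCC (Ala) → GCA (Ala) — synonymous.
Codon 7: AUG (Met) → CUG (Leu) — missense.
Synonymous: 1 of 4.

1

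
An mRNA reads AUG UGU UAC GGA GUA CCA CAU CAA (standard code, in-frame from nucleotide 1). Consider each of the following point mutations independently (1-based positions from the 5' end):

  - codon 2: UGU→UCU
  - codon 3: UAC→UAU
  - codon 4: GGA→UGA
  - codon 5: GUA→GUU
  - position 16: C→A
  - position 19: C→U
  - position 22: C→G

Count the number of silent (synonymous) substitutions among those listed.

2

Codon 2: UGU (Cys) → UCU (Ser) — missense.
Codon 3: UAC (Tyr) → UAU (Tyr) — synonymous.
Codon 4: GGA (Gly) → UGA (Stop) — nonsense.
Codon 5: GUA (Val) → GUU (Val) — synonymous.
Codon 6: CCA (Pro) → ACA (Thr) — missense.
Codon 7: CAU (His) → UAU (Tyr) — missense.
Codon 8: CAA (Gln) → GAA (Glu) — missense.
Synonymous: 2 of 7.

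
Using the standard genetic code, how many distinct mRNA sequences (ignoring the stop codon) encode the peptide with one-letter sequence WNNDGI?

Trp: 1 codon.
Asn: 2 codons.
Asn: 2 codons.
Asp: 2 codons.
Gly: 4 codons.
Ile: 3 codons.
1 × 2 × 2 × 2 × 4 × 3 = 96.

96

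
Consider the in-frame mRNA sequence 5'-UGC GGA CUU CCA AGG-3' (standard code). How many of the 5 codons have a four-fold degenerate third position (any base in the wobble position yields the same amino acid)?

3

Codon 1 UGC (Cys): third position 2-fold.
Codon 2 GGA (Gly): third position 4-fold.
Codon 3 CUU (Leu): third position 4-fold.
Codon 4 CCA (Pro): third position 4-fold.
Codon 5 AGG (Arg): third position 2-fold.
Four-fold degenerate third positions: 3.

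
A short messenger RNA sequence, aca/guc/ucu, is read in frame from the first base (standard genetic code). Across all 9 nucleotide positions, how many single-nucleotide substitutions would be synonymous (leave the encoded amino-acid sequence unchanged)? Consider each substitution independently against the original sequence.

Codon 1 (ACA, Thr): 3 synonymous substitutions.
Codon 2 (GUC, Val): 3 synonymous substitutions.
Codon 3 (UCU, Ser): 3 synonymous substitutions.
Total: 3 + 3 + 3 = 9.

9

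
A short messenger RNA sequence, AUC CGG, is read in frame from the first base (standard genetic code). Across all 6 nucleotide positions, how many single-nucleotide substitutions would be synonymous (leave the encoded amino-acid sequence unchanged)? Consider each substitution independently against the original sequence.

Codon 1 (AUC, Ile): 2 synonymous substitutions.
Codon 2 (CGG, Arg): 4 synonymous substitutions.
Total: 2 + 4 = 6.

6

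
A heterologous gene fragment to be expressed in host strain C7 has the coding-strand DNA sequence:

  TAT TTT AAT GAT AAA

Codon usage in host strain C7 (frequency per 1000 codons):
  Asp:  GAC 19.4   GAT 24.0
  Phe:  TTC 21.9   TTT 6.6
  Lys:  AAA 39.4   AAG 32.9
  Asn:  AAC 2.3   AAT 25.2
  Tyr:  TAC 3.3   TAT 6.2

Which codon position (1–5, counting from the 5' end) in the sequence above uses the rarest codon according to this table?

1

Codon 1 TAT (Tyr): 6.2 per 1000.
Codon 2 TTT (Phe): 6.6 per 1000.
Codon 3 AAT (Asn): 25.2 per 1000.
Codon 4 GAT (Asp): 24.0 per 1000.
Codon 5 AAA (Lys): 39.4 per 1000.
Lowest frequency is 6.2 at codon 1.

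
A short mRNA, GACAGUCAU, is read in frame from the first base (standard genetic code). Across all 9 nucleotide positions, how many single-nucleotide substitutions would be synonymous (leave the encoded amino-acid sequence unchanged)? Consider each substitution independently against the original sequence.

3

Codon 1 (GAC, Asp): 1 synonymous substitution.
Codon 2 (AGU, Ser): 1 synonymous substitution.
Codon 3 (CAU, His): 1 synonymous substitution.
Total: 1 + 1 + 1 = 3.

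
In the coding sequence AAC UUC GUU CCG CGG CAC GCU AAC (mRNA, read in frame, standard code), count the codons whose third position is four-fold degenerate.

Codon 1 AAC (Asn): third position 2-fold.
Codon 2 UUC (Phe): third position 2-fold.
Codon 3 GUU (Val): third position 4-fold.
Codon 4 CCG (Pro): third position 4-fold.
Codon 5 CGG (Arg): third position 4-fold.
Codon 6 CAC (His): third position 2-fold.
Codon 7 GCU (Ala): third position 4-fold.
Codon 8 AAC (Asn): third position 2-fold.
Four-fold degenerate third positions: 4.

4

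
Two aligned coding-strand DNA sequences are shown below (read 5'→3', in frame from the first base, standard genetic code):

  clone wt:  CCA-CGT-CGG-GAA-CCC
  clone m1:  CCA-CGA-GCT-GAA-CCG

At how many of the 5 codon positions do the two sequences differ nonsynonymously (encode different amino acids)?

1

Codon 1: CCA Pro / CCA Pro — identical.
Codon 2: CGT Arg / CGA Arg — synonymous.
Codon 3: CGG Arg / GCT Ala — nonsynonymous.
Codon 4: GAA Glu / GAA Glu — identical.
Codon 5: CCC Pro / CCG Pro — synonymous.
Nonsynonymous differences: 1.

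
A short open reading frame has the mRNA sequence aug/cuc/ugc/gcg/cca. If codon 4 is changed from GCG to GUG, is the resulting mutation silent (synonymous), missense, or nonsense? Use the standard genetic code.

Position 11 falls in codon 4: GCG → Ala.
After the substitution the codon is GUG → Val.
Ala ≠ Val, so this is a missense mutation.

missense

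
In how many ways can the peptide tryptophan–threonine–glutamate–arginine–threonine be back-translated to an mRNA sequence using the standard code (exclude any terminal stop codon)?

Trp: 1 codon.
Thr: 4 codons.
Glu: 2 codons.
Arg: 6 codons.
Thr: 4 codons.
1 × 4 × 2 × 6 × 4 = 192.

192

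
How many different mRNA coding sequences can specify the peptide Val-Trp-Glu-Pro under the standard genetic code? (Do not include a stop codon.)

Val: 4 codons.
Trp: 1 codon.
Glu: 2 codons.
Pro: 4 codons.
4 × 1 × 2 × 4 = 32.

32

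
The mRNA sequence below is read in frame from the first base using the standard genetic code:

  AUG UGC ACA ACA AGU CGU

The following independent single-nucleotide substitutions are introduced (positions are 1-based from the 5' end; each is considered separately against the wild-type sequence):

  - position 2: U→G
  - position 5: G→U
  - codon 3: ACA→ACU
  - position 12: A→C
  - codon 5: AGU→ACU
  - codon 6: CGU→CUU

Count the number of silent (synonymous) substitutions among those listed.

Codon 1: AUG (Met) → AGG (Arg) — missense.
Codon 2: UGC (Cys) → UUC (Phe) — missense.
Codon 3: ACA (Thr) → ACU (Thr) — synonymous.
Codon 4: ACA (Thr) → ACC (Thr) — synonymous.
Codon 5: AGU (Ser) → ACU (Thr) — missense.
Codon 6: CGU (Arg) → CUU (Leu) — missense.
Synonymous: 2 of 6.

2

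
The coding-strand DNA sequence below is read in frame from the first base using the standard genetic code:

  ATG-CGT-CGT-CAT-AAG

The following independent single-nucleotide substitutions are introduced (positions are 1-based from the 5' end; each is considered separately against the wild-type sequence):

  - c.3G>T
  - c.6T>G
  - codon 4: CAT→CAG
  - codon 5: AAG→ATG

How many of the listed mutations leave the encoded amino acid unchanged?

1

Codon 1: ATG (Met) → ATT (Ile) — missense.
Codon 2: CGT (Arg) → CGG (Arg) — synonymous.
Codon 4: CAT (His) → CAG (Gln) — missense.
Codon 5: AAG (Lys) → ATG (Met) — missense.
Synonymous: 1 of 4.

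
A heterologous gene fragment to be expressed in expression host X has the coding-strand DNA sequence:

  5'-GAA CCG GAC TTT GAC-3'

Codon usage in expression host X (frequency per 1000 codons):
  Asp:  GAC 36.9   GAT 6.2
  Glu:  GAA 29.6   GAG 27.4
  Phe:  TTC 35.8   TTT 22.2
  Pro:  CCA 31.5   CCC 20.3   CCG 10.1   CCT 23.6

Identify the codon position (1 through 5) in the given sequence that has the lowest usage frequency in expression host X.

2

Codon 1 GAA (Glu): 29.6 per 1000.
Codon 2 CCG (Pro): 10.1 per 1000.
Codon 3 GAC (Asp): 36.9 per 1000.
Codon 4 TTT (Phe): 22.2 per 1000.
Codon 5 GAC (Asp): 36.9 per 1000.
Lowest frequency is 10.1 at codon 2.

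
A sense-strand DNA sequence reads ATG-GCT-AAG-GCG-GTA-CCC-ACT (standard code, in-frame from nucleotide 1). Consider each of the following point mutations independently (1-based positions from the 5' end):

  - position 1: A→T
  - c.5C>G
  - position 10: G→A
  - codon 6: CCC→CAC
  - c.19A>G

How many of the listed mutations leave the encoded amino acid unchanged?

Codon 1: ATG (Met) → TTG (Leu) — missense.
Codon 2: GCT (Ala) → GGT (Gly) — missense.
Codon 4: GCG (Ala) → ACG (Thr) — missense.
Codon 6: CCC (Pro) → CAC (His) — missense.
Codon 7: ACT (Thr) → GCT (Ala) — missense.
Synonymous: 0 of 5.

0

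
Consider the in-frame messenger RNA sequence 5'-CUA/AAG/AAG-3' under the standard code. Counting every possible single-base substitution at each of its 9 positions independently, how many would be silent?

Codon 1 (CUA, Leu): 4 synonymous substitutions.
Codon 2 (AAG, Lys): 1 synonymous substitution.
Codon 3 (AAG, Lys): 1 synonymous substitution.
Total: 4 + 1 + 1 = 6.

6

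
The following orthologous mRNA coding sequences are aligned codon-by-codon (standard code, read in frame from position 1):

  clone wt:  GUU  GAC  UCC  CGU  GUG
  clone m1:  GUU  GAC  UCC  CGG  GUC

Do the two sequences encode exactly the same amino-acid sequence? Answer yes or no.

Codon 1: GUU Val / GUU Val — identical.
Codon 2: GAC Asp / GAC Asp — identical.
Codon 3: UCC Ser / UCC Ser — identical.
Codon 4: CGU Arg / CGG Arg — synonymous.
Codon 5: GUG Val / GUC Val — synonymous.
Nonsynonymous differences: 0 → same protein.

yes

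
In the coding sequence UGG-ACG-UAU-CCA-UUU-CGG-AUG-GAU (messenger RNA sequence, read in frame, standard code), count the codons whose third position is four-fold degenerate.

3

Codon 1 UGG (Trp): third position 1-fold.
Codon 2 ACG (Thr): third position 4-fold.
Codon 3 UAU (Tyr): third position 2-fold.
Codon 4 CCA (Pro): third position 4-fold.
Codon 5 UUU (Phe): third position 2-fold.
Codon 6 CGG (Arg): third position 4-fold.
Codon 7 AUG (Met): third position 1-fold.
Codon 8 GAU (Asp): third position 2-fold.
Four-fold degenerate third positions: 3.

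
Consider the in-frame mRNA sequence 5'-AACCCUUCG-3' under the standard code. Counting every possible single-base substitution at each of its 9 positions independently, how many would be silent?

7

Codon 1 (AAC, Asn): 1 synonymous substitution.
Codon 2 (CCU, Pro): 3 synonymous substitutions.
Codon 3 (UCG, Ser): 3 synonymous substitutions.
Total: 1 + 3 + 3 = 7.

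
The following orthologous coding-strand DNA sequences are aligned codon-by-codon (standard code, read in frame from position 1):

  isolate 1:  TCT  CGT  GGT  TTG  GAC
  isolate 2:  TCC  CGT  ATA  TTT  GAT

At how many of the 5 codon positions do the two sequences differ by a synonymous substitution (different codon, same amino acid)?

2

Codon 1: TCT Ser / TCC Ser — synonymous.
Codon 2: CGT Arg / CGT Arg — identical.
Codon 3: GGT Gly / ATA Ile — nonsynonymous.
Codon 4: TTG Leu / TTT Phe — nonsynonymous.
Codon 5: GAC Asp / GAT Asp — synonymous.
Synonymous differences: 2.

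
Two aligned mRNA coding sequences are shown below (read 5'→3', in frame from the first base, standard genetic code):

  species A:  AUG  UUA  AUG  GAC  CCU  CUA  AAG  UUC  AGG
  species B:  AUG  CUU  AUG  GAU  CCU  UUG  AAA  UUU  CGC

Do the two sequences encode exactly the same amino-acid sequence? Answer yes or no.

yes

Codon 1: AUG Met / AUG Met — identical.
Codon 2: UUA Leu / CUU Leu — synonymous.
Codon 3: AUG Met / AUG Met — identical.
Codon 4: GAC Asp / GAU Asp — synonymous.
Codon 5: CCU Pro / CCU Pro — identical.
Codon 6: CUA Leu / UUG Leu — synonymous.
Codon 7: AAG Lys / AAA Lys — synonymous.
Codon 8: UUC Phe / UUU Phe — synonymous.
Codon 9: AGG Arg / CGC Arg — synonymous.
Nonsynonymous differences: 0 → same protein.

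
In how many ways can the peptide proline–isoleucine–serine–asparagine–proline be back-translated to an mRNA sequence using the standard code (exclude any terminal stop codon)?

576

Pro: 4 codons.
Ile: 3 codons.
Ser: 6 codons.
Asn: 2 codons.
Pro: 4 codons.
4 × 3 × 6 × 2 × 4 = 576.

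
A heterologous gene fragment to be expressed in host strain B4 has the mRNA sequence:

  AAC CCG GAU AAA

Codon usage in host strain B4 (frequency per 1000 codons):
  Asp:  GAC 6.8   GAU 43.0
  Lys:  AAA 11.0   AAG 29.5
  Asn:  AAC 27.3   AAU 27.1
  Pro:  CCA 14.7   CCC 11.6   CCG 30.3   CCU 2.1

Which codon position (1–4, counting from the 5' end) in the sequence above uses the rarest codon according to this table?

4

Codon 1 AAC (Asn): 27.3 per 1000.
Codon 2 CCG (Pro): 30.3 per 1000.
Codon 3 GAU (Asp): 43.0 per 1000.
Codon 4 AAA (Lys): 11.0 per 1000.
Lowest frequency is 11.0 at codon 4.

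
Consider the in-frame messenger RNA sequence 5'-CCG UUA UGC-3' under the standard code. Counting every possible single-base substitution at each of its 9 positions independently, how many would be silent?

Codon 1 (CCG, Pro): 3 synonymous substitutions.
Codon 2 (UUA, Leu): 2 synonymous substitutions.
Codon 3 (UGC, Cys): 1 synonymous substitution.
Total: 3 + 2 + 1 = 6.

6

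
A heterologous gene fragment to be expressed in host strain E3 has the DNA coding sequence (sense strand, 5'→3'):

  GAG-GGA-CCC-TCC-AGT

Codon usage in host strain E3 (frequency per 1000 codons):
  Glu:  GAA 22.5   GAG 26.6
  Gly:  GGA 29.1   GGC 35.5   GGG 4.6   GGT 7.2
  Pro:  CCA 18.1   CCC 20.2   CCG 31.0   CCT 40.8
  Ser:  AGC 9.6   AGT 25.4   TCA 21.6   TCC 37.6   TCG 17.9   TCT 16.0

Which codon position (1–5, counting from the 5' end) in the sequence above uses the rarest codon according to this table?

Codon 1 GAG (Glu): 26.6 per 1000.
Codon 2 GGA (Gly): 29.1 per 1000.
Codon 3 CCC (Pro): 20.2 per 1000.
Codon 4 TCC (Ser): 37.6 per 1000.
Codon 5 AGT (Ser): 25.4 per 1000.
Lowest frequency is 20.2 at codon 3.

3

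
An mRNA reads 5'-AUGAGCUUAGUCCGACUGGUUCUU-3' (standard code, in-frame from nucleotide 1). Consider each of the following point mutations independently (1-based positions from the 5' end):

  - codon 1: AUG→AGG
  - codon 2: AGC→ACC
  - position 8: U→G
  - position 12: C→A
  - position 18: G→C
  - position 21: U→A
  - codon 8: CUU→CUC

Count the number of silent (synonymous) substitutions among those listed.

Codon 1: AUG (Met) → AGG (Arg) — missense.
Codon 2: AGC (Ser) → ACC (Thr) — missense.
Codon 3: UUA (Leu) → UGA (Stop) — nonsense.
Codon 4: GUC (Val) → GUA (Val) — synonymous.
Codon 6: CUG (Leu) → CUC (Leu) — synonymous.
Codon 7: GUU (Val) → GUA (Val) — synonymous.
Codon 8: CUU (Leu) → CUC (Leu) — synonymous.
Synonymous: 4 of 7.

4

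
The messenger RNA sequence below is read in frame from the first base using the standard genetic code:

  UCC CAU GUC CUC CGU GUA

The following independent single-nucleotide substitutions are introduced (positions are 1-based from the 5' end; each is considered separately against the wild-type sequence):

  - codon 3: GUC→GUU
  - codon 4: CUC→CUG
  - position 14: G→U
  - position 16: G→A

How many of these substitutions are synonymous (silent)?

2

Codon 3: GUC (Val) → GUU (Val) — synonymous.
Codon 4: CUC (Leu) → CUG (Leu) — synonymous.
Codon 5: CGU (Arg) → CUU (Leu) — missense.
Codon 6: GUA (Val) → AUA (Ile) — missense.
Synonymous: 2 of 4.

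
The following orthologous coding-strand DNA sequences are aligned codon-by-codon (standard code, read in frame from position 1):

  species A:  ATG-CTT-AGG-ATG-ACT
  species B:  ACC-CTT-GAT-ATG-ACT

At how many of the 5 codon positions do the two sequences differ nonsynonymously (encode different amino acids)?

Codon 1: ATG Met / ACC Thr — nonsynonymous.
Codon 2: CTT Leu / CTT Leu — identical.
Codon 3: AGG Arg / GAT Asp — nonsynonymous.
Codon 4: ATG Met / ATG Met — identical.
Codon 5: ACT Thr / ACT Thr — identical.
Nonsynonymous differences: 2.

2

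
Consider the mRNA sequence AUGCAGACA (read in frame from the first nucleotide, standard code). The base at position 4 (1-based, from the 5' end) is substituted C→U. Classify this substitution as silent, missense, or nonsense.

Position 4 falls in codon 2: CAG → Gln.
After the substitution the codon is UAG → Stop.
The new codon is a stop codon, so this is a nonsense mutation.

nonsense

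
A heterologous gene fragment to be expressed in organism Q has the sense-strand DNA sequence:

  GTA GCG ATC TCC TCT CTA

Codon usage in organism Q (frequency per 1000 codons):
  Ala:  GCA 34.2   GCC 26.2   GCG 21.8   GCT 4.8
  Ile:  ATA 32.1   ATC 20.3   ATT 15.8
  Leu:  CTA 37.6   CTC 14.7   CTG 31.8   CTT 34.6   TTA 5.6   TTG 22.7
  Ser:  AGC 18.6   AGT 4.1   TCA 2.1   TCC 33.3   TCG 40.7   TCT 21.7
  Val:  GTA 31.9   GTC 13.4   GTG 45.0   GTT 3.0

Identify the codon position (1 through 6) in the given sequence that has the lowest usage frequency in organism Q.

Codon 1 GTA (Val): 31.9 per 1000.
Codon 2 GCG (Ala): 21.8 per 1000.
Codon 3 ATC (Ile): 20.3 per 1000.
Codon 4 TCC (Ser): 33.3 per 1000.
Codon 5 TCT (Ser): 21.7 per 1000.
Codon 6 CTA (Leu): 37.6 per 1000.
Lowest frequency is 20.3 at codon 3.

3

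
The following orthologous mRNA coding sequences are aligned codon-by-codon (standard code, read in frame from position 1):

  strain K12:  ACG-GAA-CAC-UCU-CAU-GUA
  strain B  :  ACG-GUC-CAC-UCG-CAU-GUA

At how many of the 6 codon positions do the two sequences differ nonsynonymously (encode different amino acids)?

1

Codon 1: ACG Thr / ACG Thr — identical.
Codon 2: GAA Glu / GUC Val — nonsynonymous.
Codon 3: CAC His / CAC His — identical.
Codon 4: UCU Ser / UCG Ser — synonymous.
Codon 5: CAU His / CAU His — identical.
Codon 6: GUA Val / GUA Val — identical.
Nonsynonymous differences: 1.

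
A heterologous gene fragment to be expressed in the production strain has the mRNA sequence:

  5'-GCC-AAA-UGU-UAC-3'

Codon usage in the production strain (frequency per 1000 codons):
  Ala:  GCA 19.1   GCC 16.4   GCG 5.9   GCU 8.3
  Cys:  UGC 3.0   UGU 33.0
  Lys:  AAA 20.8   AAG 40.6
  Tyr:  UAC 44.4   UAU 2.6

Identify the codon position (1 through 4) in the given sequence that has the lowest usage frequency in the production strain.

Codon 1 GCC (Ala): 16.4 per 1000.
Codon 2 AAA (Lys): 20.8 per 1000.
Codon 3 UGU (Cys): 33.0 per 1000.
Codon 4 UAC (Tyr): 44.4 per 1000.
Lowest frequency is 16.4 at codon 1.

1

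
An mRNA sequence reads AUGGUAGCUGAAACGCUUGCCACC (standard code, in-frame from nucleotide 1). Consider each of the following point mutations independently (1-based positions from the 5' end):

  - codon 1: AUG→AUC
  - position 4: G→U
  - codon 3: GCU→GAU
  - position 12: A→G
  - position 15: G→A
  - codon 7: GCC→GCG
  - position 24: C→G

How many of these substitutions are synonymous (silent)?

Codon 1: AUG (Met) → AUC (Ile) — missense.
Codon 2: GUA (Val) → UUA (Leu) — missense.
Codon 3: GCU (Ala) → GAU (Asp) — missense.
Codon 4: GAA (Glu) → GAG (Glu) — synonymous.
Codon 5: ACG (Thr) → ACA (Thr) — synonymous.
Codon 7: GCC (Ala) → GCG (Ala) — synonymous.
Codon 8: ACC (Thr) → ACG (Thr) — synonymous.
Synonymous: 4 of 7.

4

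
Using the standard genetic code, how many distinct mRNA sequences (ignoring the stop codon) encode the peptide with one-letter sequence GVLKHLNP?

Gly: 4 codons.
Val: 4 codons.
Leu: 6 codons.
Lys: 2 codons.
His: 2 codons.
Leu: 6 codons.
Asn: 2 codons.
Pro: 4 codons.
4 × 4 × 6 × 2 × 2 × 6 × 2 × 4 = 18432.

18432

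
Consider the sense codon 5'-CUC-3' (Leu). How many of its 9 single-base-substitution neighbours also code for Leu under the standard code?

Position 1: none → 0 synonymous.
Position 2: none → 0 synonymous.
Position 3: CUU, CUA, CUG → 3 synonymous.
Total: 0 + 0 + 3 = 3.

3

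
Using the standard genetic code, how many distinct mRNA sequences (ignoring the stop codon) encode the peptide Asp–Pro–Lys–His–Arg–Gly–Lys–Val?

6144

Asp: 2 codons.
Pro: 4 codons.
Lys: 2 codons.
His: 2 codons.
Arg: 6 codons.
Gly: 4 codons.
Lys: 2 codons.
Val: 4 codons.
2 × 4 × 2 × 2 × 6 × 4 × 2 × 4 = 6144.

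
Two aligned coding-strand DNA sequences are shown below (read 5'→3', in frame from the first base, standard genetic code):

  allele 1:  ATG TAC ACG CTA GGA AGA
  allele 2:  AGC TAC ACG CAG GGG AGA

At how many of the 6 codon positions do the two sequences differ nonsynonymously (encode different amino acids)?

Codon 1: ATG Met / AGC Ser — nonsynonymous.
Codon 2: TAC Tyr / TAC Tyr — identical.
Codon 3: ACG Thr / ACG Thr — identical.
Codon 4: CTA Leu / CAG Gln — nonsynonymous.
Codon 5: GGA Gly / GGG Gly — synonymous.
Codon 6: AGA Arg / AGA Arg — identical.
Nonsynonymous differences: 2.

2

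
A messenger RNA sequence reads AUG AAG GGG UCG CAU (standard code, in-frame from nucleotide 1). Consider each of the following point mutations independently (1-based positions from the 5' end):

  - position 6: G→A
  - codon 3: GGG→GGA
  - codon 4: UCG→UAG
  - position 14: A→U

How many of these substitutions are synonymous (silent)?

2

Codon 2: AAG (Lys) → AAA (Lys) — synonymous.
Codon 3: GGG (Gly) → GGA (Gly) — synonymous.
Codon 4: UCG (Ser) → UAG (Stop) — nonsense.
Codon 5: CAU (His) → CUU (Leu) — missense.
Synonymous: 2 of 4.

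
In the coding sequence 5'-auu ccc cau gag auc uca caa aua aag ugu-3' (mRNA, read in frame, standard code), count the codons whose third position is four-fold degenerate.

2

Codon 1 AUU (Ile): third position 3-fold.
Codon 2 CCC (Pro): third position 4-fold.
Codon 3 CAU (His): third position 2-fold.
Codon 4 GAG (Glu): third position 2-fold.
Codon 5 AUC (Ile): third position 3-fold.
Codon 6 UCA (Ser): third position 4-fold.
Codon 7 CAA (Gln): third position 2-fold.
Codon 8 AUA (Ile): third position 3-fold.
Codon 9 AAG (Lys): third position 2-fold.
Codon 10 UGU (Cys): third position 2-fold.
Four-fold degenerate third positions: 2.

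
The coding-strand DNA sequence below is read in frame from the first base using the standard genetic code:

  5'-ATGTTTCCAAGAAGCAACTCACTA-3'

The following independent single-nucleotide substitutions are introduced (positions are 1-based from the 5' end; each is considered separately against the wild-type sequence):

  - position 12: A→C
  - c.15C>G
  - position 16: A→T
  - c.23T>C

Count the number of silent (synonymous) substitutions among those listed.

Codon 4: AGA (Arg) → AGC (Ser) — missense.
Codon 5: AGC (Ser) → AGG (Arg) — missense.
Codon 6: AAC (Asn) → TAC (Tyr) — missense.
Codon 8: CTA (Leu) → CCA (Pro) — missense.
Synonymous: 0 of 4.

0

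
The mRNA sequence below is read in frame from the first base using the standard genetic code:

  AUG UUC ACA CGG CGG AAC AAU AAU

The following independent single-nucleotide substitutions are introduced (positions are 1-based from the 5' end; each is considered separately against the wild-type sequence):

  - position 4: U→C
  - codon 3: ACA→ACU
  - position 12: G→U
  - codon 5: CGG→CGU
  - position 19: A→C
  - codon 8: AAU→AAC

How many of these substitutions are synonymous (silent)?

4

Codon 2: UUC (Phe) → CUC (Leu) — missense.
Codon 3: ACA (Thr) → ACU (Thr) — synonymous.
Codon 4: CGG (Arg) → CGU (Arg) — synonymous.
Codon 5: CGG (Arg) → CGU (Arg) — synonymous.
Codon 7: AAU (Asn) → CAU (His) — missense.
Codon 8: AAU (Asn) → AAC (Asn) — synonymous.
Synonymous: 4 of 6.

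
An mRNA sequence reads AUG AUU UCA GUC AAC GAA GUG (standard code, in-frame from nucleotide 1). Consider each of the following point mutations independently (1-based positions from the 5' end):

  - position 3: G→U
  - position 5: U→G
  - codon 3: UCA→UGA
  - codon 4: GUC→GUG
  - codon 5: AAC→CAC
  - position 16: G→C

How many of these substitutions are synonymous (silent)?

Codon 1: AUG (Met) → AUU (Ile) — missense.
Codon 2: AUU (Ile) → AGU (Ser) — missense.
Codon 3: UCA (Ser) → UGA (Stop) — nonsense.
Codon 4: GUC (Val) → GUG (Val) — synonymous.
Codon 5: AAC (Asn) → CAC (His) — missense.
Codon 6: GAA (Glu) → CAA (Gln) — missense.
Synonymous: 1 of 6.

1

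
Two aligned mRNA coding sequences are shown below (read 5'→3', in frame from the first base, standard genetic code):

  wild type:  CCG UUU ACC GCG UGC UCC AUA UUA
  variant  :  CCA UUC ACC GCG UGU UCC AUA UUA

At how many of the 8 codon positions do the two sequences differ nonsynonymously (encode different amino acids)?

Codon 1: CCG Pro / CCA Pro — synonymous.
Codon 2: UUU Phe / UUC Phe — synonymous.
Codon 3: ACC Thr / ACC Thr — identical.
Codon 4: GCG Ala / GCG Ala — identical.
Codon 5: UGC Cys / UGU Cys — synonymous.
Codon 6: UCC Ser / UCC Ser — identical.
Codon 7: AUA Ile / AUA Ile — identical.
Codon 8: UUA Leu / UUA Leu — identical.
Nonsynonymous differences: 0.

0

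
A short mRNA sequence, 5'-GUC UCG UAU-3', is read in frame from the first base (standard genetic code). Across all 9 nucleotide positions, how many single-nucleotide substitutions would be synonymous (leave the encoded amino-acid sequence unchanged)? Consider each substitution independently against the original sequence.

Codon 1 (GUC, Val): 3 synonymous substitutions.
Codon 2 (UCG, Ser): 3 synonymous substitutions.
Codon 3 (UAU, Tyr): 1 synonymous substitution.
Total: 3 + 3 + 1 = 7.

7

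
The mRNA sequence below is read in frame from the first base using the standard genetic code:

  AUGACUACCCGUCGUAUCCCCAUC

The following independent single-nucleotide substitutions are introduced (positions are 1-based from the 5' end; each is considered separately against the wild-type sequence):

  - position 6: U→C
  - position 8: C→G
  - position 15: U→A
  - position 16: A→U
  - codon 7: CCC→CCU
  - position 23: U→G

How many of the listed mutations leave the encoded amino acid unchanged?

3

Codon 2: ACU (Thr) → ACC (Thr) — synonymous.
Codon 3: ACC (Thr) → AGC (Ser) — missense.
Codon 5: CGU (Arg) → CGA (Arg) — synonymous.
Codon 6: AUC (Ile) → UUC (Phe) — missense.
Codon 7: CCC (Pro) → CCU (Pro) — synonymous.
Codon 8: AUC (Ile) → AGC (Ser) — missense.
Synonymous: 3 of 6.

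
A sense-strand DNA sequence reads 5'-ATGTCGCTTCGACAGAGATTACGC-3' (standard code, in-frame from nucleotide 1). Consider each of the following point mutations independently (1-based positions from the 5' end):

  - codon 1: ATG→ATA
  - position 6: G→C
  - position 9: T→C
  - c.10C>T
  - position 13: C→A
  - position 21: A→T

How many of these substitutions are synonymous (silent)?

Codon 1: ATG (Met) → ATA (Ile) — missense.
Codon 2: TCG (Ser) → TCC (Ser) — synonymous.
Codon 3: CTT (Leu) → CTC (Leu) — synonymous.
Codon 4: CGA (Arg) → TGA (Stop) — nonsense.
Codon 5: CAG (Gln) → AAG (Lys) — missense.
Codon 7: TTA (Leu) → TTT (Phe) — missense.
Synonymous: 2 of 6.

2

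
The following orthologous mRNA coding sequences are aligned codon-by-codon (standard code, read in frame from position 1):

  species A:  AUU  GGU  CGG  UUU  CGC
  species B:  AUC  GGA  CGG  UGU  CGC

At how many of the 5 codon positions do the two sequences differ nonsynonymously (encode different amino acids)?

1

Codon 1: AUU Ile / AUC Ile — synonymous.
Codon 2: GGU Gly / GGA Gly — synonymous.
Codon 3: CGG Arg / CGG Arg — identical.
Codon 4: UUU Phe / UGU Cys — nonsynonymous.
Codon 5: CGC Arg / CGC Arg — identical.
Nonsynonymous differences: 1.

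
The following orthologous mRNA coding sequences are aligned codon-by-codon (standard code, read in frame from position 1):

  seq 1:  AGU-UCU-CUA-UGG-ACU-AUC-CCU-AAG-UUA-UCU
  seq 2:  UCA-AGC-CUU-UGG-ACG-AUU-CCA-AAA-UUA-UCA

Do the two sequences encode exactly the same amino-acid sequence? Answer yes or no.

Codon 1: AGU Ser / UCA Ser — synonymous.
Codon 2: UCU Ser / AGC Ser — synonymous.
Codon 3: CUA Leu / CUU Leu — synonymous.
Codon 4: UGG Trp / UGG Trp — identical.
Codon 5: ACU Thr / ACG Thr — synonymous.
Codon 6: AUC Ile / AUU Ile — synonymous.
Codon 7: CCU Pro / CCA Pro — synonymous.
Codon 8: AAG Lys / AAA Lys — synonymous.
Codon 9: UUA Leu / UUA Leu — identical.
Codon 10: UCU Ser / UCA Ser — synonymous.
Nonsynonymous differences: 0 → same protein.

yes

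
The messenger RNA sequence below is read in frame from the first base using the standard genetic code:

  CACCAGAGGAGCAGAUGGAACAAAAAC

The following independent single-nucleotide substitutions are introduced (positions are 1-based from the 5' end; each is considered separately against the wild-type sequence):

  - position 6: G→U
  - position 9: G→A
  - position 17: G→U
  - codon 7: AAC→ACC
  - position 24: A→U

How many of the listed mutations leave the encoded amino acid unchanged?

1

Codon 2: CAG (Gln) → CAU (His) — missense.
Codon 3: AGG (Arg) → AGA (Arg) — synonymous.
Codon 6: UGG (Trp) → UUG (Leu) — missense.
Codon 7: AAC (Asn) → ACC (Thr) — missense.
Codon 8: AAA (Lys) → AAU (Asn) — missense.
Synonymous: 1 of 5.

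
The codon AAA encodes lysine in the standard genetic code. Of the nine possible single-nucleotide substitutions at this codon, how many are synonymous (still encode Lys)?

Position 1: none → 0 synonymous.
Position 2: none → 0 synonymous.
Position 3: AAG → 1 synonymous.
Total: 0 + 0 + 1 = 1.

1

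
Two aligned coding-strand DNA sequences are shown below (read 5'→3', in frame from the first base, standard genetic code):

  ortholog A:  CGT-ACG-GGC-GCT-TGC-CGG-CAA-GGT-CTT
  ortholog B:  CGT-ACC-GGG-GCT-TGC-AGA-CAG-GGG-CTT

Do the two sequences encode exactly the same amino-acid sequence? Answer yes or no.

yes

Codon 1: CGT Arg / CGT Arg — identical.
Codon 2: ACG Thr / ACC Thr — synonymous.
Codon 3: GGC Gly / GGG Gly — synonymous.
Codon 4: GCT Ala / GCT Ala — identical.
Codon 5: TGC Cys / TGC Cys — identical.
Codon 6: CGG Arg / AGA Arg — synonymous.
Codon 7: CAA Gln / CAG Gln — synonymous.
Codon 8: GGT Gly / GGG Gly — synonymous.
Codon 9: CTT Leu / CTT Leu — identical.
Nonsynonymous differences: 0 → same protein.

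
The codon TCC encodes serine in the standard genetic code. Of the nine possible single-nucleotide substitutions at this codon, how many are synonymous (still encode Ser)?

3

Position 1: none → 0 synonymous.
Position 2: none → 0 synonymous.
Position 3: TCT, TCA, TCG → 3 synonymous.
Total: 0 + 0 + 3 = 3.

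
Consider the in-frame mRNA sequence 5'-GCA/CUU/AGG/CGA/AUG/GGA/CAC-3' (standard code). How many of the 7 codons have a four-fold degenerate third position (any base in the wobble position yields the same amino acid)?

4

Codon 1 GCA (Ala): third position 4-fold.
Codon 2 CUU (Leu): third position 4-fold.
Codon 3 AGG (Arg): third position 2-fold.
Codon 4 CGA (Arg): third position 4-fold.
Codon 5 AUG (Met): third position 1-fold.
Codon 6 GGA (Gly): third position 4-fold.
Codon 7 CAC (His): third position 2-fold.
Four-fold degenerate third positions: 4.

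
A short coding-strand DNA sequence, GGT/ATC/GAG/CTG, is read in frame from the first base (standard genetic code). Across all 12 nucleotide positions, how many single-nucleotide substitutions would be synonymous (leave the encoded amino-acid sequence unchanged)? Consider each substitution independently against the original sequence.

10

Codon 1 (GGT, Gly): 3 synonymous substitutions.
Codon 2 (ATC, Ile): 2 synonymous substitutions.
Codon 3 (GAG, Glu): 1 synonymous substitution.
Codon 4 (CTG, Leu): 4 synonymous substitutions.
Total: 3 + 2 + 1 + 4 = 10.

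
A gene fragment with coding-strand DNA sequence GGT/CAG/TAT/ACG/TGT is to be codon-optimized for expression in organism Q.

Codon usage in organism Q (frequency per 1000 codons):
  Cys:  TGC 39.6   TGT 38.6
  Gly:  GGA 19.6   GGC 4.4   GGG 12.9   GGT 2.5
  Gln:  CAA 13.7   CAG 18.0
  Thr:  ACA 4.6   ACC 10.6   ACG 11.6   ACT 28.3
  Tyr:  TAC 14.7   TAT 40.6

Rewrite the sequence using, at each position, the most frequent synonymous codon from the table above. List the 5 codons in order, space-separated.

GGA CAG TAT ACT TGC

Codon 1 (Gly): best is GGA at 19.6.
Codon 2 (Gln): best is CAG at 18.0.
Codon 3 (Tyr): best is TAT at 40.6.
Codon 4 (Thr): best is ACT at 28.3.
Codon 5 (Cys): best is TGC at 39.6.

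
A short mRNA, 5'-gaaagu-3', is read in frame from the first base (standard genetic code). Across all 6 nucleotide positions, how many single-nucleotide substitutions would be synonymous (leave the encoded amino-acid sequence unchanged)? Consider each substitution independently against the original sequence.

2

Codon 1 (GAA, Glu): 1 synonymous substitution.
Codon 2 (AGU, Ser): 1 synonymous substitution.
Total: 1 + 1 = 2.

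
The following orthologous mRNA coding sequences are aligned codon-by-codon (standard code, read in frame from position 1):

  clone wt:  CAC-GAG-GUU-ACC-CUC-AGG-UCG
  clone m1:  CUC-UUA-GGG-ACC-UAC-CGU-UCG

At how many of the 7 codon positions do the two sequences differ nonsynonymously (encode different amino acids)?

4

Codon 1: CAC His / CUC Leu — nonsynonymous.
Codon 2: GAG Glu / UUA Leu — nonsynonymous.
Codon 3: GUU Val / GGG Gly — nonsynonymous.
Codon 4: ACC Thr / ACC Thr — identical.
Codon 5: CUC Leu / UAC Tyr — nonsynonymous.
Codon 6: AGG Arg / CGU Arg — synonymous.
Codon 7: UCG Ser / UCG Ser — identical.
Nonsynonymous differences: 4.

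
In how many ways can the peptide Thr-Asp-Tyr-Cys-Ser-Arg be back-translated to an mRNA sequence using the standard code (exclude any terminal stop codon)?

1152

Thr: 4 codons.
Asp: 2 codons.
Tyr: 2 codons.
Cys: 2 codons.
Ser: 6 codons.
Arg: 6 codons.
4 × 2 × 2 × 2 × 6 × 6 = 1152.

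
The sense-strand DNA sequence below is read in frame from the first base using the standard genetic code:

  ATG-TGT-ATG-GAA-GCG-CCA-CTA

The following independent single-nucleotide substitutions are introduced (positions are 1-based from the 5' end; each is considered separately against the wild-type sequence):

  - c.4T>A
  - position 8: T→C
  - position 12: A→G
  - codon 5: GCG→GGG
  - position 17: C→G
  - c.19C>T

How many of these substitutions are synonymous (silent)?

2

Codon 2: TGT (Cys) → AGT (Ser) — missense.
Codon 3: ATG (Met) → ACG (Thr) — missense.
Codon 4: GAA (Glu) → GAG (Glu) — synonymous.
Codon 5: GCG (Ala) → GGG (Gly) — missense.
Codon 6: CCA (Pro) → CGA (Arg) — missense.
Codon 7: CTA (Leu) → TTA (Leu) — synonymous.
Synonymous: 2 of 6.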